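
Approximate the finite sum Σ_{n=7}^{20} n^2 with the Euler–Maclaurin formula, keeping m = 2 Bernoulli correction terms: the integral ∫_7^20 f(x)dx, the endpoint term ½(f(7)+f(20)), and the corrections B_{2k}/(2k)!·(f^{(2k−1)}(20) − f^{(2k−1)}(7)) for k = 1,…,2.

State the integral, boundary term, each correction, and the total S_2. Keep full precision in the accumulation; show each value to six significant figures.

S_2 ≈ 2779.00

The integral term ∫_7^20 x^2 dx = 2552.33.
Boundary: ½(f(7) + f(20)) = ½(49.0000 + 400.000) = 224.500.
Running total after boundary: 2776.83.
k=1: B_{2}/(2)! × [f^{(1)}(20) − f^{(1)}(7)] = 1/12 × (40.0000 − 14.0000) = 2.16667.
Partial sum through k=1: 2779.00.
k=2: B_{4}/(4)! × [f^{(3)}(20) − f^{(3)}(7)] = −1/720 × (0.00000 − 0.00000) = 0.00000.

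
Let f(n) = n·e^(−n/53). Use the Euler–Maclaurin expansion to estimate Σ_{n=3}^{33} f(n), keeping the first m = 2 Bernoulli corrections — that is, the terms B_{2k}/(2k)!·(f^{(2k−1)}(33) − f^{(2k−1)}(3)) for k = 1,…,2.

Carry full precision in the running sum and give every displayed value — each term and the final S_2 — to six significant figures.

S_2 ≈ 369.397

∫_3^33 x·e^(−x/53) dx evaluates to 359.184.
½[f(3) + f(33)] = ½[2.83491 + 17.7053] = 10.2701.
Running total after boundary: 369.454.
k=1: B_{2}/(2)! × [f^{(1)}(33) − f^{(1)}(3)] = 1/12 × (0.202462 − 0.891480) = -0.0574181.
Running total after k=1: 369.397.
k=2: B_{4}/(4)! × [f^{(3)}(33) − f^{(3)}(3)] = −1/720 × (0.000454081 − 0.000990180) = 7.44583e-07.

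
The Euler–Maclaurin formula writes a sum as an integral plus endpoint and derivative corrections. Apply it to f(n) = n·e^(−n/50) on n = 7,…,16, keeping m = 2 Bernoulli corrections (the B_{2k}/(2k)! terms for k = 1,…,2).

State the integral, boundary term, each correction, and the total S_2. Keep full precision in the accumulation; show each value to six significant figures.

Integral: ∫_7^16 x·e^(−x/50) dx = 81.3791.
Endpoint term: (f(7) + f(16))/2 = (6.08551 + 11.6184)/2 = 8.85195.
So far: 90.2311.
k=1: B_{2}/(2)! × [f^{(1)}(16) − f^{(1)}(7)] = 1/12 × (0.493781 − 0.747648) = -0.0211556.
Partial sum through k=1: 90.2099.
k=2: B_{4}/(4)! × [f^{(3)}(16) − f^{(3)}(7)] = −1/720 × (0.000778432 − 0.000994546) = 3.00158e-07.

S_2 ≈ 90.2099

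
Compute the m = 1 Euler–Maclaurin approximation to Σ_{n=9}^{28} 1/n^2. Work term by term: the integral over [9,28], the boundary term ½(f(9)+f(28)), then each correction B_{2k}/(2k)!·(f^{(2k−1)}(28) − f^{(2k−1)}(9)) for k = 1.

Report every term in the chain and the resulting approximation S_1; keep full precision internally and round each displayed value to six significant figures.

S_1 ≈ 0.0824285

∫_9^28 1/x^2 dx evaluates to 0.0753968.
Endpoint term: (f(9) + f(28))/2 = (0.0123457 + 0.00127551)/2 = 0.00681059.
Running total after boundary: 0.0822074.
k=1: B_{2}/(2)! × [f^{(1)}(28) − f^{(1)}(9)] = 1/12 × (-9.11079e-05 − (-0.00274348)) = 0.000221031.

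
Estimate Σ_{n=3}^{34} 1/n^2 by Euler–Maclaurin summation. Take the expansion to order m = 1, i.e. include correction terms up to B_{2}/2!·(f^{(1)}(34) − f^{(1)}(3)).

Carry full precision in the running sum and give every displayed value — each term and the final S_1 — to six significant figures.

S_1 ≈ 0.366078

∫_3^34 1/x^2 dx evaluates to 0.303922.
Endpoint term: (f(3) + f(34))/2 = (0.111111 + 0.000865052)/2 = 0.0559881.
Running total after boundary: 0.359910.
k=1: B_{2}/(2)! × [f^{(1)}(34) − f^{(1)}(3)] = 1/12 × (-5.08854e-05 − (-0.0740741)) = 0.00616860.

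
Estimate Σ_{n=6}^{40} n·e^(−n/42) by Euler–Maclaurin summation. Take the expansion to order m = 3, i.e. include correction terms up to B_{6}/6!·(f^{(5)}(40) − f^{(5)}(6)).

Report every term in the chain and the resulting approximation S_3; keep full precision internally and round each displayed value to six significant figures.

S_3 ≈ 429.114

The integral term ∫_6^40 x·e^(−x/42) dx = 418.857.
½[f(6) + f(40)] = ½[5.20127 + 15.4329] = 10.3171.
So far: 429.174.
k=1: B_{2}/(2)! × [f^{(1)}(40) − f^{(1)}(6)] = 1/12 × (0.0183724 − 0.743038) = -0.0603888.
Running total after k=1: 429.114.
k=2: B_{4}/(4)! × [f^{(3)}(40) − f^{(3)}(6)] = −1/720 × (0.000447854 − 0.00140408) = 1.32809e-06.
Running total after k=2: 429.114.
k=3: B_{6}/(6)! × [f^{(5)}(40) − f^{(5)}(6)] = 1/30240 × (5.01867e-07 − 1.35314e-06) = -2.81504e-11.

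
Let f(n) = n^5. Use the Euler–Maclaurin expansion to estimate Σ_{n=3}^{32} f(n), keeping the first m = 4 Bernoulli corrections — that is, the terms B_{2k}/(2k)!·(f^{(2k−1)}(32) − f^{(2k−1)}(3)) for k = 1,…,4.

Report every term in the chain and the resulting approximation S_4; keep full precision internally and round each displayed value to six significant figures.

S_4 ≈ 1.96171e+08

Integral: ∫_3^32 x^5 dx = 1.78957e+08.
Boundary: ½(f(3) + f(32)) = ½(243.000 + 3.35544e+07) = 1.67773e+07.
Running total after boundary: 1.95734e+08.
Correction k=1: B_{2}/2! · (f^{(1)}(32) − f^{(1)}(3)) = 1/12 · (5.24288e+06 − 405.000) = 436873.
Partial sum through k=1: 1.96171e+08.
Correction k=2: B_{4}/4! · (f^{(3)}(32) − f^{(3)}(3)) = −1/720 · (61440.0 − 540.000) = -84.5833.
Partial sum through k=2: 1.96171e+08.
Correction k=3: B_{6}/6! · (f^{(5)}(32) − f^{(5)}(3)) = 1/30240 · (120.000 − 120.000) = 0.00000.
Partial sum through k=3: 1.96171e+08.
Correction k=4: B_{8}/8! · (f^{(7)}(32) − f^{(7)}(3)) = −1/1209600 · (0.00000 − 0.00000) = 0.00000.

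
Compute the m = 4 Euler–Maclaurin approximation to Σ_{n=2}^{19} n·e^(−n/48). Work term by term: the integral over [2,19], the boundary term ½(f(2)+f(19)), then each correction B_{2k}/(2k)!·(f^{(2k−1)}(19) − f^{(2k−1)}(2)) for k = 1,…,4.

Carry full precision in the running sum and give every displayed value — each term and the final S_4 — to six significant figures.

The integral term ∫_2^19 x·e^(−x/48) dx = 137.304.
Boundary: ½(f(2) + f(19)) = ½(1.91838 + 12.7893) = 7.35382.
Running total after boundary: 144.658.
Order-1 term: 1/12 · (0.406676 − 0.919223) = -0.0427123.
Running total after k=1: 144.616.
Order-2 term: −1/720 · (0.000760813 − 0.00123160) = 6.53868e-07.
Running total after k=2: 144.616.
Order-3 term: 1/30240 · (5.83819e-07 − 8.95932e-07) = -1.03212e-11.
Running total after k=3: 144.616.
Order-4 term: −1/1209600 · (3.63465e-10 − 5.45710e-10) = 1.50666e-16.

S_4 ≈ 144.616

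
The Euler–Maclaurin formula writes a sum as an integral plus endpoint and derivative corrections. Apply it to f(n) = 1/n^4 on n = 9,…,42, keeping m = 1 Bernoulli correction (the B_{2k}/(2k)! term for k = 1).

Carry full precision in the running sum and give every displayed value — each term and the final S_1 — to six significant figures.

Integral: ∫_9^42 1/x^4 dx = 0.000452748.
½[f(9) + f(42)] = ½[0.000152416 + 3.21368e-07] = 7.63686e-05.
Integral + boundary = 0.000529117.
Order-1 term: 1/12 · (-3.06065e-08 − (-6.77404e-05)) = 5.64248e-06.

S_1 ≈ 0.000534759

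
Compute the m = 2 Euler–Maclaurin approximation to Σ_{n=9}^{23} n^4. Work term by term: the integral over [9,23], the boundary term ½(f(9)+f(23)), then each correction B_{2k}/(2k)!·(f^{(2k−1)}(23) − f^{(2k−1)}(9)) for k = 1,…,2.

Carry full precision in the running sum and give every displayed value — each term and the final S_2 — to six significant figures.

Integral: ∫_9^23 x^4 dx = 1.27546e+06.
Boundary: ½(f(9) + f(23)) = ½(6561.00 + 279841) = 143201.
Integral + boundary = 1.41866e+06.
Order-1 term: 1/12 · (48668.0 − 2916.00) = 3812.67.
Running total after k=1: 1.42247e+06.
Order-2 term: −1/720 · (552.000 − 216.000) = -0.466667.

S_2 ≈ 1.42247e+06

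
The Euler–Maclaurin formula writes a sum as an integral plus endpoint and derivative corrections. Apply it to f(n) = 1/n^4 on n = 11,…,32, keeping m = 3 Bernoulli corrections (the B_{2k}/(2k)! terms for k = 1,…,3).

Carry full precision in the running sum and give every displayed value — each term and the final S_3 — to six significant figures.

Integral: ∫_11^32 1/x^4 dx = 0.000240266.
½[f(11) + f(32)] = ½[6.83013e-05 + 9.53674e-07] = 3.46275e-05.
Running total after boundary: 0.000274893.
k=1: B_{2}/(2)! × [f^{(1)}(32) − f^{(1)}(11)] = 1/12 × (-1.19209e-07 − (-2.48369e-05)) = 2.05980e-06.
After k=1: 0.000276953.
k=2: B_{4}/(4)! × [f^{(3)}(32) − f^{(3)}(11)] = −1/720 × (-3.49246e-09 − (-6.15790e-06)) = -8.54778e-09.
After k=2: 0.000276945.
k=3: B_{6}/(6)! × [f^{(5)}(32) − f^{(5)}(11)] = 1/30240 × (-1.90994e-10 − (-2.84994e-06)) = 9.42376e-11.

S_3 ≈ 0.000276945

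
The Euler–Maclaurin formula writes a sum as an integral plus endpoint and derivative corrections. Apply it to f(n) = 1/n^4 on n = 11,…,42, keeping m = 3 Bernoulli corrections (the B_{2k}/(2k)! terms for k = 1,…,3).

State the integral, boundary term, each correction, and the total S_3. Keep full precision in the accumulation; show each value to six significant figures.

Integral: ∫_11^42 1/x^4 dx = 0.000245939.
Endpoint term: (f(11) + f(42))/2 = (6.83013e-05 + 3.21368e-07)/2 = 3.43114e-05.
So far: 0.000280250.
Correction k=1: B_{2}/2! · (f^{(1)}(42) − f^{(1)}(11)) = 1/12 · (-3.06065e-08 − (-2.48369e-05)) = 2.06719e-06.
After k=1: 0.000282318.
Correction k=2: B_{4}/4! · (f^{(3)}(42) − f^{(3)}(11)) = −1/720 · (-5.20519e-10 − (-6.15790e-06)) = -8.55191e-09.
After k=2: 0.000282309.
Correction k=3: B_{6}/6! · (f^{(5)}(42) − f^{(5)}(11)) = 1/30240 · (-1.65244e-11 − (-2.84994e-06)) = 9.42434e-11.

S_3 ≈ 0.000282309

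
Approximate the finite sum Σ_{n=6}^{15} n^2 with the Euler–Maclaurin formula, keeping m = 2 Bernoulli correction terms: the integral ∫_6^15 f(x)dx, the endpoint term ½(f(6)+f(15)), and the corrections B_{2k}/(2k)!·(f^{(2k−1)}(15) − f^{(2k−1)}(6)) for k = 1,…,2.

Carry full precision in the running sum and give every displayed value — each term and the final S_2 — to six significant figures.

Integral: ∫_6^15 x^2 dx = 1053.00.
Boundary: ½(f(6) + f(15)) = ½(36.0000 + 225.000) = 130.500.
So far: 1183.50.
Order-1 term: 1/12 · (30.0000 − 12.0000) = 1.50000.
After k=1: 1185.00.
Order-2 term: −1/720 · (0.00000 − 0.00000) = 0.00000.

S_2 ≈ 1185.00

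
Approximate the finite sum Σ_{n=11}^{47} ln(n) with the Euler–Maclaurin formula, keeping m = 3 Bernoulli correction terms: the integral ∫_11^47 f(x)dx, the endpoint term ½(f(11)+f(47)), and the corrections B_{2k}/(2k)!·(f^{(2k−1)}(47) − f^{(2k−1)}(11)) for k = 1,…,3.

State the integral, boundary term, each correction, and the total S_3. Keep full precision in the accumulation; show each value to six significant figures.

The integral term ∫_11^47 ln(x) dx = 118.580.
Endpoint term: (f(11) + f(47))/2 = (2.39790 + 3.85015)/2 = 3.12402.
So far: 121.704.
Correction k=1: B_{2}/2! · (f^{(1)}(47) − f^{(1)}(11)) = 1/12 · (0.0212766 − 0.0909091) = -0.00580271.
Partial sum through k=1: 121.698.
Correction k=2: B_{4}/4! · (f^{(3)}(47) − f^{(3)}(11)) = −1/720 · (1.92636e-05 − 0.00150263) = 2.06023e-06.
Partial sum through k=2: 121.698.
Correction k=3: B_{6}/6! · (f^{(5)}(47) − f^{(5)}(11)) = 1/30240 · (1.04646e-07 − 0.000149021) = -4.92449e-09.

S_3 ≈ 121.698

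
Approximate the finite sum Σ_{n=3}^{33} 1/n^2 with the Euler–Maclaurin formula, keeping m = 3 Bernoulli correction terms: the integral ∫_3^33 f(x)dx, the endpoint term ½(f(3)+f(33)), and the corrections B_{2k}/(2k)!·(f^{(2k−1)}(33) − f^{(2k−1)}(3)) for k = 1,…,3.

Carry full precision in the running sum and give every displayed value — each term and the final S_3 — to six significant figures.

S_3 ≈ 0.365087

Integral: ∫_3^33 1/x^2 dx = 0.303030.
Boundary: ½(f(3) + f(33)) = ½(0.111111 + 0.000918274) = 0.0560147.
Integral + boundary = 0.359045.
k=1: B_{2}/(2)! × [f^{(1)}(33) − f^{(1)}(3)] = 1/12 × (-5.56529e-05 − (-0.0740741)) = 0.00616820.
Running total after k=1: 0.365213.
k=2: B_{4}/(4)! × [f^{(3)}(33) − f^{(3)}(3)] = −1/720 × (-6.13256e-07 − (-0.0987654)) = -0.000137173.
Running total after k=2: 0.365076.
k=3: B_{6}/(6)! × [f^{(5)}(33) − f^{(5)}(3)] = 1/30240 × (-1.68941e-08 − (-0.329218)) = 1.08868e-05.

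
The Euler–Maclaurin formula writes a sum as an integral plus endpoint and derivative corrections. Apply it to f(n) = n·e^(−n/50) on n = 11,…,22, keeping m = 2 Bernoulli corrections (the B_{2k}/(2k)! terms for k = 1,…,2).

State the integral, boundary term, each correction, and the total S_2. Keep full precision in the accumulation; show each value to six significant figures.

S_2 ≈ 140.627

∫_11^22 x·e^(−x/50) dx evaluates to 129.151.
Boundary: ½(f(11) + f(22)) = ½(8.82771 + 14.1688) = 11.4983.
Integral + boundary = 140.649.
k=1: B_{2}/(2)! × [f^{(1)}(22) − f^{(1)}(11)] = 1/12 × (0.360660 − 0.625965) = -0.0221087.
Running total after k=1: 140.627.
k=2: B_{4}/(4)! × [f^{(3)}(22) − f^{(3)}(11)] = −1/720 × (0.000659493 − 0.000892401) = 3.23483e-07.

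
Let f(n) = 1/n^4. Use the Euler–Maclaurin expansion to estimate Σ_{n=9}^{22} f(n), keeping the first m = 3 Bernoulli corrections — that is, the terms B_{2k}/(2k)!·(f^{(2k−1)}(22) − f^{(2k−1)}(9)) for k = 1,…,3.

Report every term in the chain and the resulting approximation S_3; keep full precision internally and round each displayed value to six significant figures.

S_3 ≈ 0.000509831

∫_9^22 1/x^4 dx evaluates to 0.000425943.
Endpoint term: (f(9) + f(22))/2 = (0.000152416 + 4.26883e-06)/2 = 7.83423e-05.
So far: 0.000504285.
Order-1 term: 1/12 · (-7.76152e-07 − (-6.77404e-05)) = 5.58035e-06.
Partial sum through k=1: 0.000509865.
Order-2 term: −1/720 · (-4.81086e-08 − (-2.50890e-05)) = -3.47790e-08.
Partial sum through k=2: 0.000509830.
Order-3 term: 1/30240 · (-5.56628e-09 − (-1.73455e-05)) = 5.73410e-10.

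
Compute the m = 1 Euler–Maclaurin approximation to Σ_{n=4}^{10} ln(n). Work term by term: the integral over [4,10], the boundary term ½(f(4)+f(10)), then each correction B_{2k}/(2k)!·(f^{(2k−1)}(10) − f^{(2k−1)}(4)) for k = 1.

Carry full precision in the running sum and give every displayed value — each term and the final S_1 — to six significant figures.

Integral: ∫_4^10 ln(x) dx = 11.4807.
Endpoint term: (f(4) + f(10))/2 = (1.38629 + 2.30259)/2 = 1.84444.
Integral + boundary = 13.3251.
Correction k=1: B_{2}/2! · (f^{(1)}(10) − f^{(1)}(4)) = 1/12 · (0.100000 − 0.250000) = -0.0125000.

S_1 ≈ 13.3126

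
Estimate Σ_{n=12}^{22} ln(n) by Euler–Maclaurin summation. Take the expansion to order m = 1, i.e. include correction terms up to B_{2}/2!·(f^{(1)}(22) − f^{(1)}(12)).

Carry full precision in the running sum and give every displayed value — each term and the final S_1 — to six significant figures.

The integral term ∫_12^22 ln(x) dx = 28.1841.
½[f(12) + f(22)] = ½[2.48491 + 3.09104] = 2.78797.
Integral + boundary = 30.9720.
k=1: B_{2}/(2)! × [f^{(1)}(22) − f^{(1)}(12)] = 1/12 × (0.0454545 − 0.0833333) = -0.00315657.

S_1 ≈ 30.9689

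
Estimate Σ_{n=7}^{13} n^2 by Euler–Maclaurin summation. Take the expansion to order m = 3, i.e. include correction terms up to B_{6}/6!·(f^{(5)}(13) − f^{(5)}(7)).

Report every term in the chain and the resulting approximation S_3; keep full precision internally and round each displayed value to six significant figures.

S_3 ≈ 728.000

The integral term ∫_7^13 x^2 dx = 618.000.
Boundary: ½(f(7) + f(13)) = ½(49.0000 + 169.000) = 109.000.
Running total after boundary: 727.000.
k=1: B_{2}/(2)! × [f^{(1)}(13) − f^{(1)}(7)] = 1/12 × (26.0000 − 14.0000) = 1.00000.
After k=1: 728.000.
k=2: B_{4}/(4)! × [f^{(3)}(13) − f^{(3)}(7)] = −1/720 × (0.00000 − 0.00000) = 0.00000.
After k=2: 728.000.
k=3: B_{6}/(6)! × [f^{(5)}(13) − f^{(5)}(7)] = 1/30240 × (0.00000 − 0.00000) = 0.00000.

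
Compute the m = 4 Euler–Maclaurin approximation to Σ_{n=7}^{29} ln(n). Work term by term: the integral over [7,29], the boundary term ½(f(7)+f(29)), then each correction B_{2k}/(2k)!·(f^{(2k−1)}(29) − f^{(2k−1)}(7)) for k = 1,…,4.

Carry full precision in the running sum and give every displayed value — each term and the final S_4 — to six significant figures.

∫_7^29 ln(x) dx evaluates to 62.0302.
½[f(7) + f(29)] = ½[1.94591 + 3.36730] = 2.65660.
Running total after boundary: 64.6868.
Order-1 term: 1/12 · (0.0344828 − 0.142857) = -0.00903120.
After k=1: 64.6778.
Order-2 term: −1/720 · (8.20042e-05 − 0.00583090) = 7.98458e-06.
After k=2: 64.6778.
Order-3 term: 1/30240 · (1.17010e-06 − 0.00142798) = -4.71827e-08.
After k=3: 64.6778.
Order-4 term: −1/1209600 · (4.17394e-08 − 0.000874271) = 7.22743e-10.

S_4 ≈ 64.6778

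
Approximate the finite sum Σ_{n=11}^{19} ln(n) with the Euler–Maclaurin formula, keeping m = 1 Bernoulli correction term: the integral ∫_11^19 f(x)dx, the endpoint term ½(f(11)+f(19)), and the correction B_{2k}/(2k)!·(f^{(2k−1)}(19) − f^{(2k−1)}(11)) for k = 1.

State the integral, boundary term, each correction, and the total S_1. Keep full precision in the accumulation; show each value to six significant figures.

S_1 ≈ 24.2355

∫_11^19 ln(x) dx evaluates to 21.5675.
Boundary: ½(f(11) + f(19)) = ½(2.39790 + 2.94444) = 2.67117.
Integral + boundary = 24.2387.
k=1: B_{2}/(2)! × [f^{(1)}(19) − f^{(1)}(11)] = 1/12 × (0.0526316 − 0.0909091) = -0.00318979.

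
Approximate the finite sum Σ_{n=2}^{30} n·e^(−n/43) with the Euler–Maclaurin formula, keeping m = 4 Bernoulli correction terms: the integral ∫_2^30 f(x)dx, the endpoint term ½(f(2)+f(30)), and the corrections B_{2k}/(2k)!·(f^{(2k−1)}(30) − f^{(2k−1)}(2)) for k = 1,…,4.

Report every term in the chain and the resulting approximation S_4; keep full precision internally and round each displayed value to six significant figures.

The integral term ∫_2^30 x·e^(−x/43) dx = 284.650.
Boundary: ½(f(2) + f(30)) = ½(1.90911 + 14.9322) = 8.42068.
Integral + boundary = 293.071.
Correction k=1: B_{2}/2! · (f^{(1)}(30) − f^{(1)}(2)) = 1/12 · (0.150480 − 0.910156) = -0.0633063.
Running total after k=1: 293.008.
Correction k=2: B_{4}/4! · (f^{(3)}(30) − f^{(3)}(2)) = −1/720 · (0.000619774 − 0.00152475) = 1.25691e-06.
Running total after k=2: 293.008.
Correction k=3: B_{6}/6! · (f^{(5)}(30) − f^{(5)}(2)) = 1/30240 · (6.26373e-07 − 1.38305e-06) = -2.50223e-11.
Running total after k=3: 293.008.
Correction k=4: B_{8}/8! · (f^{(7)}(30) − f^{(7)}(2)) = −1/1209600 · (4.96242e-10 − 1.05001e-09) = 4.57808e-16.

S_4 ≈ 293.008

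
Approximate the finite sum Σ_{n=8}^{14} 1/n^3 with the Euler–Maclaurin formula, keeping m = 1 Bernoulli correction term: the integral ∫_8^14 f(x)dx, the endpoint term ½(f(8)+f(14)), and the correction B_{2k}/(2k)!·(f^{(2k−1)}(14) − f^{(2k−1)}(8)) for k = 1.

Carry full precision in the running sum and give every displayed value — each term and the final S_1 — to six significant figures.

The integral term ∫_8^14 1/x^3 dx = 0.00526148.
½[f(8) + f(14)] = ½[0.00195312 + 0.000364431] = 0.00115878.
Integral + boundary = 0.00642026.
Order-1 term: 1/12 · (-7.80925e-05 − (-0.000732422)) = 5.45275e-05.

S_1 ≈ 0.00647479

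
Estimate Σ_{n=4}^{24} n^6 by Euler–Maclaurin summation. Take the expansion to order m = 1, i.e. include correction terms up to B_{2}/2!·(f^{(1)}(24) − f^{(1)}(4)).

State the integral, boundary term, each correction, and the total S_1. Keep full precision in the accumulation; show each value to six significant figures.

The integral term ∫_4^24 x^6 dx = 6.55208e+08.
½[f(4) + f(24)] = ½[4096.00 + 1.91103e+08] = 9.55535e+07.
So far: 7.50761e+08.
k=1: B_{2}/(2)! × [f^{(1)}(24) − f^{(1)}(4)] = 1/12 × (4.77757e+07 − 6144.00) = 3.98080e+06.

S_1 ≈ 7.54742e+08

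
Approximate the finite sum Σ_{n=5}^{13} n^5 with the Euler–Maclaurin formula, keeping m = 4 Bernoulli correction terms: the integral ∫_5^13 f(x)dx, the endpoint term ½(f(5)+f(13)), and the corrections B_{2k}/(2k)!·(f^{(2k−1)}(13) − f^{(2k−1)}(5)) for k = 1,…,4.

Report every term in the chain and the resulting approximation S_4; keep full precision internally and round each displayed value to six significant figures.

Integral: ∫_5^13 x^5 dx = 801864.
Boundary: ½(f(5) + f(13)) = ½(3125.00 + 371293) = 187209.
Running total after boundary: 989073.
Order-1 term: 1/12 · (142805 − 3125.00) = 11640.0.
After k=1: 1.00071e+06.
Order-2 term: −1/720 · (10140.0 − 1500.00) = -12.0000.
After k=2: 1.00070e+06.
Order-3 term: 1/30240 · (120.000 − 120.000) = 0.00000.
After k=3: 1.00070e+06.
Order-4 term: −1/1209600 · (0.00000 − 0.00000) = 0.00000.

S_4 ≈ 1.00070e+06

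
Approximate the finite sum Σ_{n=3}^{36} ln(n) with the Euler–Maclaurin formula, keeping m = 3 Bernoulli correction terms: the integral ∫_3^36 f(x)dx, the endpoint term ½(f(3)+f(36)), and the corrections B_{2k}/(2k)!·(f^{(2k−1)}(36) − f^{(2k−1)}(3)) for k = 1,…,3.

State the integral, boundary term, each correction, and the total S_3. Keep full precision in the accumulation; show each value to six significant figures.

S_3 ≈ 95.0265

Integral: ∫_3^36 ln(x) dx = 92.7108.
Boundary: ½(f(3) + f(36)) = ½(1.09861 + 3.58352) = 2.34107.
So far: 95.0519.
k=1: B_{2}/(2)! × [f^{(1)}(36) − f^{(1)}(3)] = 1/12 × (0.0277778 − 0.333333) = -0.0254630.
After k=1: 95.0264.
k=2: B_{4}/(4)! × [f^{(3)}(36) − f^{(3)}(3)] = −1/720 × (4.28669e-05 − 0.0740741) = 0.000102821.
After k=2: 95.0266.
k=3: B_{6}/(6)! × [f^{(5)}(36) − f^{(5)}(3)] = 1/30240 × (3.96916e-07 − 0.0987654) = -3.26604e-06.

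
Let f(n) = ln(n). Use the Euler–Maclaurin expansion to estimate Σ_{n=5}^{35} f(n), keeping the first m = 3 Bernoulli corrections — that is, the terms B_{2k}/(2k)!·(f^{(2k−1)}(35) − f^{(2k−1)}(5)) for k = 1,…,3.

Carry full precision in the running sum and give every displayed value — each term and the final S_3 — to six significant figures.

S_3 ≈ 88.9581

The integral term ∫_5^35 ln(x) dx = 86.3900.
Boundary: ½(f(5) + f(35)) = ½(1.60944 + 3.55535) = 2.58239.
Running total after boundary: 88.9724.
Order-1 term: 1/12 · (0.0285714 − 0.200000) = -0.0142857.
Partial sum through k=1: 88.9581.
Order-2 term: −1/720 · (4.66472e-05 − 0.0160000) = 2.21574e-05.
Partial sum through k=2: 88.9581.
Order-3 term: 1/30240 · (4.56952e-07 − 0.00768000) = -2.53953e-07.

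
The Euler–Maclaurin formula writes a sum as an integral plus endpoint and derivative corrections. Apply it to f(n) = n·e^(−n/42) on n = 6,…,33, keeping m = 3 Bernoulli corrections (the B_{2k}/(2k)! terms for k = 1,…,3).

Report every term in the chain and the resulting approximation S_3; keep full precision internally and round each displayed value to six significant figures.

S_3 ≈ 321.942

∫_6^33 x·e^(−x/42) dx evaluates to 311.875.
Endpoint term: (f(6) + f(33))/2 = (5.20127 + 15.0412)/2 = 10.1212.
Running total after boundary: 321.996.
k=1: B_{2}/(2)! × [f^{(1)}(33) − f^{(1)}(6)] = 1/12 × (0.0976701 − 0.743038) = -0.0537807.
Partial sum through k=1: 321.942.
k=2: B_{4}/(4)! × [f^{(3)}(33) − f^{(3)}(6)] = −1/720 × (0.000572142 − 0.00140408) = 1.15547e-06.
Partial sum through k=2: 321.942.
k=3: B_{6}/(6)! × [f^{(5)}(33) − f^{(5)}(6)] = 1/30240 × (6.17299e-07 − 1.35314e-06) = -2.43333e-11.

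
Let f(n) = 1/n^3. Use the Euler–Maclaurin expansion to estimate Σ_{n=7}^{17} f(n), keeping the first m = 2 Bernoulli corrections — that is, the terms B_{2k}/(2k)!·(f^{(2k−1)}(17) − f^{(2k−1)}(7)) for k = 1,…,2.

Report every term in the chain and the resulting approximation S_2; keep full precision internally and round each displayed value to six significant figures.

S_2 ≈ 0.0101339

∫_7^17 1/x^3 dx evaluates to 0.00847398.
Endpoint term: (f(7) + f(17))/2 = (0.00291545 + 0.000203542)/2 = 0.00155950.
Integral + boundary = 0.0100335.
k=1: B_{2}/(2)! × [f^{(1)}(17) − f^{(1)}(7)] = 1/12 × (-3.59191e-05 − (-0.00124948)) = 0.000101130.
Running total after k=1: 0.0101346.
k=2: B_{4}/(4)! × [f^{(3)}(17) − f^{(3)}(7)] = −1/720 × (-2.48575e-06 − (-0.000509992)) = -7.04869e-07.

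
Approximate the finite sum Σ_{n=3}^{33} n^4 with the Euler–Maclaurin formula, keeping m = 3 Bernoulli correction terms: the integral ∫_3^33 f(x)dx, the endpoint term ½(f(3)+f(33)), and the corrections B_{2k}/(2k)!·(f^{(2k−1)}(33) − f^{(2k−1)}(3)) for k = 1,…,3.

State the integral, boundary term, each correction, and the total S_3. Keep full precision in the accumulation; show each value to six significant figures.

The integral term ∫_3^33 x^4 dx = 7.82703e+06.
Endpoint term: (f(3) + f(33))/2 = (81.0000 + 1.18592e+06)/2 = 593001.
Running total after boundary: 8.42003e+06.
Correction k=1: B_{2}/2! · (f^{(1)}(33) − f^{(1)}(3)) = 1/12 · (143748 − 108.000) = 11970.0.
Running total after k=1: 8.43200e+06.
Correction k=2: B_{4}/4! · (f^{(3)}(33) − f^{(3)}(3)) = −1/720 · (792.000 − 72.0000) = -1.00000.
Running total after k=2: 8.43200e+06.
Correction k=3: B_{6}/6! · (f^{(5)}(33) − f^{(5)}(3)) = 1/30240 · (0.00000 − 0.00000) = 0.00000.

S_3 ≈ 8.43200e+06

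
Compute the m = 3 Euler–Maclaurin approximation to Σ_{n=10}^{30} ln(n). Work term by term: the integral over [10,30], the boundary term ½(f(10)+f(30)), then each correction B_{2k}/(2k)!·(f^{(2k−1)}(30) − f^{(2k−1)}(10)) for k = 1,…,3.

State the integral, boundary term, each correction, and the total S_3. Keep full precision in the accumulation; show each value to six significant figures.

The integral term ∫_10^30 ln(x) dx = 59.0101.
Endpoint term: (f(10) + f(30))/2 = (2.30259 + 3.40120)/2 = 2.85189.
Integral + boundary = 61.8620.
Order-1 term: 1/12 · (0.0333333 − 0.100000) = -0.00555556.
Running total after k=1: 61.8564.
Order-2 term: −1/720 · (7.40741e-05 − 0.00200000) = 2.67490e-06.
Running total after k=2: 61.8564.
Order-3 term: 1/30240 · (9.87654e-07 − 0.000240000) = -7.90385e-09.

S_3 ≈ 61.8564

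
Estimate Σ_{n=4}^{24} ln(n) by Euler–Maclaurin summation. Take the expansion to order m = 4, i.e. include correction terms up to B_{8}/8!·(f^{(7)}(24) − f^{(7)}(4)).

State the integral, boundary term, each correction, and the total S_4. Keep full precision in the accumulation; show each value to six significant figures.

S_4 ≈ 52.9930

Integral: ∫_4^24 ln(x) dx = 50.7281.
Endpoint term: (f(4) + f(24))/2 = (1.38629 + 3.17805)/2 = 2.28217.
Running total after boundary: 53.0103.
Order-1 term: 1/12 · (0.0416667 − 0.250000) = -0.0173611.
Partial sum through k=1: 52.9929.
Order-2 term: −1/720 · (0.000144676 − 0.0312500) = 4.32018e-05.
Partial sum through k=2: 52.9930.
Order-3 term: 1/30240 · (3.01408e-06 − 0.0234375) = -7.74950e-07.
Partial sum through k=3: 52.9930.
Order-4 term: −1/1209600 · (1.56983e-07 − 0.0439453) = 3.63303e-08.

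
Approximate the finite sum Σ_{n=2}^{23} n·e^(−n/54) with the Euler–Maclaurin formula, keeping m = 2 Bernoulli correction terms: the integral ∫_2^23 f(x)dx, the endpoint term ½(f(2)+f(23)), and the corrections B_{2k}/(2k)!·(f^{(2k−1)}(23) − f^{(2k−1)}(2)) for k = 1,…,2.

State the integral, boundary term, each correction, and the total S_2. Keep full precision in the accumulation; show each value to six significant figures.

S_2 ≈ 206.619

The integral term ∫_2^23 x·e^(−x/54) dx = 198.190.
Endpoint term: (f(2) + f(23))/2 = (1.92728 + 15.0228)/2 = 8.47503.
Integral + boundary = 206.665.
k=1: B_{2}/(2)! × [f^{(1)}(23) − f^{(1)}(2)] = 1/12 × (0.374965 − 0.927950) = -0.0460821.
After k=1: 206.619.
k=2: B_{4}/(4)! × [f^{(3)}(23) − f^{(3)}(2)] = −1/720 × (0.000576576 − 0.000979160) = 5.59145e-07.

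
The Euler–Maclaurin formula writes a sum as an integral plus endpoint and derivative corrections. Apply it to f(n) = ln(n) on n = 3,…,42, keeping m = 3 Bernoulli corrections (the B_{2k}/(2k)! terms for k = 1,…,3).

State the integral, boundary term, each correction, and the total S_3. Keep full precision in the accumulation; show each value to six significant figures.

S_3 ≈ 117.079

∫_3^42 ln(x) dx evaluates to 114.686.
Boundary: ½(f(3) + f(42)) = ½(1.09861 + 3.73767) = 2.41814.
Integral + boundary = 117.104.
k=1: B_{2}/(2)! × [f^{(1)}(42) − f^{(1)}(3)] = 1/12 × (0.0238095 − 0.333333) = -0.0257937.
Partial sum through k=1: 117.079.
k=2: B_{4}/(4)! × [f^{(3)}(42) − f^{(3)}(3)] = −1/720 × (2.69949e-05 − 0.0740741) = 0.000102843.
Partial sum through k=2: 117.079.
k=3: B_{6}/(6)! × [f^{(5)}(42) − f^{(5)}(3)] = 1/30240 × (1.83639e-07 − 0.0987654) = -3.26605e-06.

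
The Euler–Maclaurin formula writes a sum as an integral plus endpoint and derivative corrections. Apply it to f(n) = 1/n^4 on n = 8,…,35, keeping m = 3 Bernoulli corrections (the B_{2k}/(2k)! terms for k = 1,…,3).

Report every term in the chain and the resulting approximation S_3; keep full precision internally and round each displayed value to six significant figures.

Integral: ∫_8^35 1/x^4 dx = 0.000643267.
Boundary: ½(f(8) + f(35)) = ½(0.000244141 + 6.66389e-07) = 0.000122404.
So far: 0.000765671.
Order-1 term: 1/12 · (-7.61587e-08 − (-0.000122070)) = 1.01662e-05.
After k=1: 0.000775837.
Order-2 term: −1/720 · (-1.86511e-09 − (-5.72205e-05)) = -7.94703e-08.
After k=2: 0.000775757.
Order-3 term: 1/30240 · (-8.52623e-11 − (-5.00679e-05)) = 1.65568e-09.

S_3 ≈ 0.000775759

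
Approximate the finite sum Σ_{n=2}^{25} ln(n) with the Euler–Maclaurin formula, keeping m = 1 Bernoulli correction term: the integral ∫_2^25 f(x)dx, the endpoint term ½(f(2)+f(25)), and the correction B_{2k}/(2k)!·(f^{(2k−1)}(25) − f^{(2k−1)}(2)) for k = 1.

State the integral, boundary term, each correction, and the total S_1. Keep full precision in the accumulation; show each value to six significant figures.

The integral term ∫_2^25 ln(x) dx = 56.0856.
½[f(2) + f(25)] = ½[0.693147 + 3.21888] = 1.95601.
So far: 58.0416.
k=1: B_{2}/(2)! × [f^{(1)}(25) − f^{(1)}(2)] = 1/12 × (0.0400000 − 0.500000) = -0.0383333.

S_1 ≈ 58.0033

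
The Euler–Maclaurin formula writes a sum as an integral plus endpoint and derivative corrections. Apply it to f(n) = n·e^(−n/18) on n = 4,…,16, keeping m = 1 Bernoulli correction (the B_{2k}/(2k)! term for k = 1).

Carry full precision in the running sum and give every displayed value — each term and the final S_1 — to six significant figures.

Integral: ∫_4^16 x·e^(−x/18) dx = 65.4913.
Endpoint term: (f(4) + f(16))/2 = (3.20295 + 6.57780)/2 = 4.89037.
Integral + boundary = 70.3817.
Order-1 term: 1/12 · (0.0456791 − 0.622796) = -0.0480931.

S_1 ≈ 70.3336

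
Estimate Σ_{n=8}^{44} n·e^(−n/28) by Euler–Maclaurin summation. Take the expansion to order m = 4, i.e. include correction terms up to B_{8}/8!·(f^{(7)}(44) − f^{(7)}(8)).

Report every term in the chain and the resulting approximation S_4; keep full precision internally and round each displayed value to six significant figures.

The integral term ∫_8^44 x·e^(−x/28) dx = 338.669.
½[f(8) + f(44)] = ½[6.01182 + 9.14092] = 7.57637.
Running total after boundary: 346.245.
Order-1 term: 1/12 · (-0.118713 − 0.536769) = -0.0546236.
Running total after k=1: 346.191.
Order-2 term: −1/720 · (0.000378550 − 0.00260169) = 3.08769e-06.
Running total after k=2: 346.191.
Order-3 term: 1/30240 · (1.15883e-06 − 5.76368e-06) = -1.52277e-10.
Running total after k=3: 346.191.
Order-4 term: −1/1209600 · (2.34032e-09 − 1.04705e-08) = 6.72138e-15.

S_4 ≈ 346.191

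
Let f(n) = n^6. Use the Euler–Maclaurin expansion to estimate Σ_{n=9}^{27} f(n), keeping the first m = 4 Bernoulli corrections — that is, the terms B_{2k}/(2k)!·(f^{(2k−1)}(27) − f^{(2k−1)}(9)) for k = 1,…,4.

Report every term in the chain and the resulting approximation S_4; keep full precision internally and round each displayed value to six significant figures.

Integral: ∫_9^27 x^6 dx = 1.49365e+09.
½[f(9) + f(27)] = ½[531441 + 3.87420e+08] = 1.93976e+08.
Running total after boundary: 1.68763e+09.
Correction k=1: B_{2}/2! · (f^{(1)}(27) − f^{(1)}(9)) = 1/12 · (8.60934e+07 − 354294) = 7.14493e+06.
After k=1: 1.69477e+09.
Correction k=2: B_{4}/4! · (f^{(3)}(27) − f^{(3)}(9)) = −1/720 · (2.36196e+06 − 87480.0) = -3159.00.
After k=2: 1.69477e+09.
Correction k=3: B_{6}/6! · (f^{(5)}(27) − f^{(5)}(9)) = 1/30240 · (19440.0 − 6480.00) = 0.428571.
After k=3: 1.69477e+09.
Correction k=4: B_{8}/8! · (f^{(7)}(27) − f^{(7)}(9)) = −1/1209600 · (0.00000 − 0.00000) = 0.00000.

S_4 ≈ 1.69477e+09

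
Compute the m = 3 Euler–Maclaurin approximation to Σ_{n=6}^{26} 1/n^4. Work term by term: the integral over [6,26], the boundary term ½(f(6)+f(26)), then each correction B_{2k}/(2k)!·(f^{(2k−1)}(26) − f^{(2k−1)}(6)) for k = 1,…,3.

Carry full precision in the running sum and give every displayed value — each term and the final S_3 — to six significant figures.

The integral term ∫_6^26 1/x^4 dx = 0.00152424.
Boundary: ½(f(6) + f(26)) = ½(0.000771605 + 2.18830e-06) = 0.000386897.
Integral + boundary = 0.00191114.
Correction k=1: B_{2}/2! · (f^{(1)}(26) − f^{(1)}(6)) = 1/12 · (-3.36661e-07 − (-0.000514403)) = 4.28389e-05.
After k=1: 0.00195398.
Correction k=2: B_{4}/4! · (f^{(3)}(26) − f^{(3)}(6)) = −1/720 · (-1.49406e-08 − (-0.000428669)) = -5.95353e-07.
After k=2: 0.00195338.
Correction k=3: B_{6}/6! · (f^{(5)}(26) − f^{(5)}(6)) = 1/30240 · (-1.23768e-09 − (-0.000666819)) = 2.20509e-08.

S_3 ≈ 0.00195341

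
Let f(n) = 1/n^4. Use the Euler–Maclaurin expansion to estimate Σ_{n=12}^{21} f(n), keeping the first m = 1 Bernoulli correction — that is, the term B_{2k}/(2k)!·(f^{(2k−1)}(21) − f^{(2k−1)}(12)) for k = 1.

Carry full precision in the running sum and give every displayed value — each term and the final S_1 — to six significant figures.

S_1 ≈ 0.000184850

Integral: ∫_12^21 1/x^4 dx = 0.000156908.
Boundary: ½(f(12) + f(21)) = ½(4.82253e-05 + 5.14189e-06) = 2.66836e-05.
So far: 0.000183592.
k=1: B_{2}/(2)! × [f^{(1)}(21) − f^{(1)}(12)] = 1/12 × (-9.79408e-07 − (-1.60751e-05)) = 1.25797e-06.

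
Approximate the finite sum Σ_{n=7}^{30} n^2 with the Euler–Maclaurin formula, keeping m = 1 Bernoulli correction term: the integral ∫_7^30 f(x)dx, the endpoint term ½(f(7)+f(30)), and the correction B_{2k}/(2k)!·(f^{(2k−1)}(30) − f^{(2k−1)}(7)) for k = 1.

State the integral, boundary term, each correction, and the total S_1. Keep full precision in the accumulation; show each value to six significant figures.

The integral term ∫_7^30 x^2 dx = 8885.67.
Boundary: ½(f(7) + f(30)) = ½(49.0000 + 900.000) = 474.500.
Integral + boundary = 9360.17.
Correction k=1: B_{2}/2! · (f^{(1)}(30) − f^{(1)}(7)) = 1/12 · (60.0000 − 14.0000) = 3.83333.

S_1 ≈ 9364.00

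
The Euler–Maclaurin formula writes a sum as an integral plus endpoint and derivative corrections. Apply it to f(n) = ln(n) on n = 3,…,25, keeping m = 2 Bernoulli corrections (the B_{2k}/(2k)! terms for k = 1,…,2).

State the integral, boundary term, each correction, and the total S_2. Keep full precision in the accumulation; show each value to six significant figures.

∫_3^25 ln(x) dx evaluates to 55.1761.
Boundary: ½(f(3) + f(25)) = ½(1.09861 + 3.21888) = 2.15874.
Running total after boundary: 57.3348.
Correction k=1: B_{2}/2! · (f^{(1)}(25) − f^{(1)}(3)) = 1/12 · (0.0400000 − 0.333333) = -0.0244444.
Partial sum through k=1: 57.3104.
Correction k=2: B_{4}/4! · (f^{(3)}(25) − f^{(3)}(3)) = −1/720 · (0.000128000 − 0.0740741) = 0.000102703.

S_2 ≈ 57.3105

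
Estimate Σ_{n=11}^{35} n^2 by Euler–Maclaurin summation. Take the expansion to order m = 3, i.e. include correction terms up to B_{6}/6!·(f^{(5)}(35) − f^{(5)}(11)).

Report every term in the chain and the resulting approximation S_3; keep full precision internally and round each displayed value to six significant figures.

S_3 ≈ 14525.0

The integral term ∫_11^35 x^2 dx = 13848.0.
½[f(11) + f(35)] = ½[121.000 + 1225.00] = 673.000.
So far: 14521.0.
k=1: B_{2}/(2)! × [f^{(1)}(35) − f^{(1)}(11)] = 1/12 × (70.0000 − 22.0000) = 4.00000.
Running total after k=1: 14525.0.
k=2: B_{4}/(4)! × [f^{(3)}(35) − f^{(3)}(11)] = −1/720 × (0.00000 − 0.00000) = 0.00000.
Running total after k=2: 14525.0.
k=3: B_{6}/(6)! × [f^{(5)}(35) − f^{(5)}(11)] = 1/30240 × (0.00000 − 0.00000) = 0.00000.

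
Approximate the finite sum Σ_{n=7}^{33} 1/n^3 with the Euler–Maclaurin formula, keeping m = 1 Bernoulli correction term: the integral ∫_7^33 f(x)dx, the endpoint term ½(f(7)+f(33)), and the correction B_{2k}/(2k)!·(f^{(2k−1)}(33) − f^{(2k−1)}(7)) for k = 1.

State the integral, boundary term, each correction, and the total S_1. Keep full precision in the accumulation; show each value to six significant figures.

S_1 ≈ 0.0113205

Integral: ∫_7^33 1/x^3 dx = 0.00974494.
Boundary: ½(f(7) + f(33)) = ½(0.00291545 + 2.78265e-05) = 0.00147164.
Integral + boundary = 0.0112166.
Order-1 term: 1/12 · (-2.52968e-06 − (-0.00124948)) = 0.000103912.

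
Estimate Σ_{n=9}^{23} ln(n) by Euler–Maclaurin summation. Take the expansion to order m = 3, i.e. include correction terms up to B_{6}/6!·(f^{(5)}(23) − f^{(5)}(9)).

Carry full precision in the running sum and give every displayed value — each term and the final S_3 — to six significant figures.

S_3 ≈ 41.0021

∫_9^23 ln(x) dx evaluates to 38.3413.
Boundary: ½(f(9) + f(23)) = ½(2.19722 + 3.13549) = 2.66636.
Integral + boundary = 41.0077.
Order-1 term: 1/12 · (0.0434783 − 0.111111) = -0.00563607.
After k=1: 41.0021.
Order-2 term: −1/720 · (0.000164379 − 0.00274348) = 3.58209e-06.
After k=2: 41.0021.
Order-3 term: 1/30240 · (3.72883e-06 − 0.000406442) = -1.33172e-08.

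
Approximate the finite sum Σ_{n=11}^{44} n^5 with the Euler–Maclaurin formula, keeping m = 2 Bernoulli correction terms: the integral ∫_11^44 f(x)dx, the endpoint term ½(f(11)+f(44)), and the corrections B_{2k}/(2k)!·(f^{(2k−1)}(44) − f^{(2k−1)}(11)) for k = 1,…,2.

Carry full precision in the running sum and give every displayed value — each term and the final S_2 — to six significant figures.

S_2 ≈ 1.29318e+09

Integral: ∫_11^44 x^5 dx = 1.20909e+09.
Boundary: ½(f(11) + f(44)) = ½(161051 + 1.64916e+08) = 8.25386e+07.
Running total after boundary: 1.29163e+09.
Order-1 term: 1/12 · (1.87405e+07 − 73205.0) = 1.55561e+06.
Partial sum through k=1: 1.29318e+09.
Order-2 term: −1/720 · (116160 − 7260.00) = -151.250.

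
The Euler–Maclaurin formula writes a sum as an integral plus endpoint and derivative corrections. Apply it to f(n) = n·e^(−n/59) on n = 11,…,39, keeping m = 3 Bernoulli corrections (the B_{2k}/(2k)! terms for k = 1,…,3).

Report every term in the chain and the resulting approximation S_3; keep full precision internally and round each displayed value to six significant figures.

∫_11^39 x·e^(−x/59) dx evaluates to 442.122.
½[f(11) + f(39)] = ½[9.12899 + 20.1367] = 14.6328.
Integral + boundary = 456.755.
k=1: B_{2}/(2)! × [f^{(1)}(39) − f^{(1)}(11)] = 1/12 × (0.175026 − 0.675179) = -0.0416795.
After k=1: 456.713.
k=2: B_{4}/(4)! × [f^{(3)}(39) − f^{(3)}(11)] = −1/720 × (0.000346934 − 0.000670783) = 4.49790e-07.
After k=2: 456.713.
k=3: B_{6}/(6)! × [f^{(5)}(39) − f^{(5)}(11)] = 1/30240 × (1.84886e-07 − 3.29677e-07) = -4.78805e-12.

S_3 ≈ 456.713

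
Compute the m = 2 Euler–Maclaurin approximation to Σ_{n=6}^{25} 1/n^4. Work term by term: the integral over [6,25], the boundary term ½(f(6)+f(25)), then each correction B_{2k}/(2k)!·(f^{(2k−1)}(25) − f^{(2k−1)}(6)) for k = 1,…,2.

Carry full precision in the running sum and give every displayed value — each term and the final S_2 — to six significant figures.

S_2 ≈ 0.00195120

∫_6^25 1/x^4 dx evaluates to 0.00152188.
Boundary: ½(f(6) + f(25)) = ½(0.000771605 + 2.56000e-06) = 0.000387082.
Integral + boundary = 0.00190896.
Order-1 term: 1/12 · (-4.09600e-07 − (-0.000514403)) = 4.28328e-05.
Partial sum through k=1: 0.00195179.
Order-2 term: −1/720 · (-1.96608e-08 − (-0.000428669)) = -5.95347e-07.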